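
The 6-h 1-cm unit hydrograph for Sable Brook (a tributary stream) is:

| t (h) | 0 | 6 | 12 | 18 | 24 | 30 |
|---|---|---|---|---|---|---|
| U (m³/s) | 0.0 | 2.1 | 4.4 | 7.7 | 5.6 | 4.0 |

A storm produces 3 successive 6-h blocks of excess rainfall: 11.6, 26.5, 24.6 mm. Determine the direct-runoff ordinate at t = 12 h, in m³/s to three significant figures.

By discrete convolution, Q_j = Σ (P_i / 10 mm) · U_{j−i}.
At t = 12 h (j=2): Q = (11.6/10)·4.4 + (26.5/10)·2.1 + (24.6/10)·0.0 = 10.7 m³/s.

Q ≈ 10.7 m³/s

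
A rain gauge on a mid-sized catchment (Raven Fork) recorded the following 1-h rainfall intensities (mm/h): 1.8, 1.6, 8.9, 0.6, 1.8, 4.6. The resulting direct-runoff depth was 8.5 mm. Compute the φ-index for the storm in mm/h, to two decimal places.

φ ≈ 2.50 mm/h

Only the 2 blocks with intensity above φ contribute runoff: 8.9, 4.6 mm/h.
Σ(I−φ)·Δt = d  ⇒  (8.9+4.6 − 2φ)·1 = 8.5
φ = (13.50 − 8.5/1) / 2 = 2.50 mm/h.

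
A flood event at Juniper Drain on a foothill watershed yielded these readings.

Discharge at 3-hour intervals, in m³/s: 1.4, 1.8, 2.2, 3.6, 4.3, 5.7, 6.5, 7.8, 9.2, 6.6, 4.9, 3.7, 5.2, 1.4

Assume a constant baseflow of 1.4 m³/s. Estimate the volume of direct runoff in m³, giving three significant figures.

V ≈ 4.83 × 10^5 m³

Direct-runoff ordinates (Q − Q_b): 0.0, 0.4, 0.8, 2.2, 2.9, 4.3, 5.1, 6.4, 7.8, 5.2, 3.5, 2.3, 3.8, 0.0 m³/s.
ΣQ_DR = 44.70 m³/s.
With Δt = 3 h = 10800 s, V = ΣQ_DR · Δt = 44.70 × 10800 = 4.83 × 10^5 m³.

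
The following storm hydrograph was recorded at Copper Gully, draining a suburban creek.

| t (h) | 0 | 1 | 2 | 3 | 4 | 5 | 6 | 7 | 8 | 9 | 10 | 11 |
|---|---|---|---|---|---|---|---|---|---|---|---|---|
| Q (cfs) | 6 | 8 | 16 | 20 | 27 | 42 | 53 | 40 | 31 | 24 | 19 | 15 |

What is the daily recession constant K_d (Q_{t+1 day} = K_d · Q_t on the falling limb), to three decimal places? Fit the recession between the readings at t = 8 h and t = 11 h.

K_d ≈ 0.003

Between t = 8 h and t = 11 h the flow falls from 31 to 15 cfs over 3×1 h = 3 h.
Per-interval ratio K = (15/31)^(1/3) = 0.7851; K_d = K^(24/1) = 0.003.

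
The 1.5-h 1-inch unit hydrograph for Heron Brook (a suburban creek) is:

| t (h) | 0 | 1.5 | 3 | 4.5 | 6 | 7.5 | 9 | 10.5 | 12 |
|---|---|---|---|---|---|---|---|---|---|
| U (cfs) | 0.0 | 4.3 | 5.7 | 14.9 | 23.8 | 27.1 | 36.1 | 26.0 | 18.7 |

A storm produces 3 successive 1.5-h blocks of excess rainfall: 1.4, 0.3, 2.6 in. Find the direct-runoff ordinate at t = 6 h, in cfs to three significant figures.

Q ≈ 52.6 cfs

By discrete convolution, Q_j = Σ (P_i / 1 in) · U_{j−i}.
At t = 6 h (j=4): Q = (1.4/1)·23.8 + (0.3/1)·14.9 + (2.6/1)·5.7 = 52.6 cfs.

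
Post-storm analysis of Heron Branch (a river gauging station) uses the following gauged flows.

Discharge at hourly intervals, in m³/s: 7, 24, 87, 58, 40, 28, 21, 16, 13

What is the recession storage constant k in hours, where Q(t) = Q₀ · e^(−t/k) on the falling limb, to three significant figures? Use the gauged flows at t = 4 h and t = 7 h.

k ≈ 3.27 h

On the falling limb, Q drops from 40 to 16 m³/s between t = 4 h and t = 7 h (Δt = 3 h).
k = −Δt / ln(Q₂/Q₁) = −3 / ln(16/40) = 3.27 h.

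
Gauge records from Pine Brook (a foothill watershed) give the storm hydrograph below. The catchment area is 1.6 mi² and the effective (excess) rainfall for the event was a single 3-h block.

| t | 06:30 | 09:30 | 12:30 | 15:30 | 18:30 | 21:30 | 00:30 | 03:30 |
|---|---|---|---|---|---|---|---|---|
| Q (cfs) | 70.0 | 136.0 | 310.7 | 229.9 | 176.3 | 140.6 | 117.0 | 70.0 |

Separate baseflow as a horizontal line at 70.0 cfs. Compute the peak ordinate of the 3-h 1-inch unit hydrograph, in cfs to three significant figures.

U_p ≈ 120 cfs

Direct runoff: 0.0, 66.0, 240.7, 159.9, 106.3, 70.6, 47.0, 0.0 cfs; ΣQ_DR = 690.5 cfs, peak = 240.7 cfs.
Runoff depth d = ΣQ_DR·Δt / A = 690.5 × 10800 / (1.6 mi²) = 2.006 in.
The 1-inch UH is the DRH scaled by (1 in)/d, so U_p = 240.7 × 1/2.006 = 120 cfs.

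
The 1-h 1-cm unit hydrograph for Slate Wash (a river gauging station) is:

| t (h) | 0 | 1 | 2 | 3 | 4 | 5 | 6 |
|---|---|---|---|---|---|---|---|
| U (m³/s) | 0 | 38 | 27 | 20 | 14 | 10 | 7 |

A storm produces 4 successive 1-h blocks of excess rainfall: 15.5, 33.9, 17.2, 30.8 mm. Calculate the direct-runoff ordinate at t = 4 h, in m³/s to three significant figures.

By discrete convolution, Q_j = Σ (P_i / 10 mm) · U_{j−i}.
At t = 4 h (j=4): Q = (15.5/10)·14 + (33.9/10)·20 + (17.2/10)·27 + (30.8/10)·38 = 253 m³/s.

Q ≈ 253 m³/s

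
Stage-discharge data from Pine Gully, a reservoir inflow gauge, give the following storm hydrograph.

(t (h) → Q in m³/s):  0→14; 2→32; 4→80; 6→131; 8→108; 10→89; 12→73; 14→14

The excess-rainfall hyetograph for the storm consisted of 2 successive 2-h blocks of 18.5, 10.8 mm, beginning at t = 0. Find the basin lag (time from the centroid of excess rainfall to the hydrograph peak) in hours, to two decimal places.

t_L ≈ 4.26 h

Centroid of excess rainfall: t_c = Σ P_i·t̄_i / ΣP_i = 1.7372 h (block centres at 1, 3 h).
Hydrograph peak occurs at t = 6 h, so basin lag t_L = 6 − 1.7372 = 4.26 h.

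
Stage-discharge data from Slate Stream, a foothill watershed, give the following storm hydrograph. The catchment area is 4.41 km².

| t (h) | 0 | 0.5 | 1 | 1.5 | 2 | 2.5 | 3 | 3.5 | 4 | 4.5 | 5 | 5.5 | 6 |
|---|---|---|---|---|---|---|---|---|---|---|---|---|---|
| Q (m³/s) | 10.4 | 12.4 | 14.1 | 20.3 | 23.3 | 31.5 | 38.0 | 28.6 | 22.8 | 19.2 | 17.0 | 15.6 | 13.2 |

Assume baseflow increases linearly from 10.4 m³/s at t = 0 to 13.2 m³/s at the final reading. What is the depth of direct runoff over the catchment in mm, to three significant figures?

Direct runoff: 0.00, 1.77, 3.23, 9.20, 11.97, 19.93, 26.20, 16.57, 10.53, 6.70, 4.27, 2.63, 0.00 m³/s; ΣQ_DR = 113.0 m³/s.
V = ΣQ_DR · Δt = 113.0 × 1800 s = 2.034 × 10^5 m³.
Over A = 4.41 km², depth = V / A = 46.1 mm.

d ≈ 46.1 mm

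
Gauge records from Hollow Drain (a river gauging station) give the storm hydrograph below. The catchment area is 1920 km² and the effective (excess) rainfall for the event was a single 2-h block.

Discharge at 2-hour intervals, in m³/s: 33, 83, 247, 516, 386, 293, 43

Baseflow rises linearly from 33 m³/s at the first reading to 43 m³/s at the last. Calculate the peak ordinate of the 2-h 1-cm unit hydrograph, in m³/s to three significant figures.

U_p ≈ 955 m³/s

Direct runoff: 0.00, 48.33, 210.67, 478.00, 346.33, 251.67, 0.00 m³/s; ΣQ_DR = 1335 m³/s, peak = 478.00 m³/s.
Runoff depth d = ΣQ_DR·Δt / A = 1335 × 7200 / (1920 km²) = 5.006 mm.
The 1-cm UH is the DRH scaled by (10 mm)/d, so U_p = 478.00 × 10/5.006 = 955 m³/s.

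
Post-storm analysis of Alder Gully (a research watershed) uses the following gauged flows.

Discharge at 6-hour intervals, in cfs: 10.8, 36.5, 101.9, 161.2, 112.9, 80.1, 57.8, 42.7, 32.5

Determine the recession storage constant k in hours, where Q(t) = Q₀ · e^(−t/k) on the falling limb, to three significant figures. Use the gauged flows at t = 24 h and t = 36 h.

k ≈ 17.9 h

On the falling limb, Q drops from 112.9 to 57.8 cfs between t = 24 h and t = 36 h (Δt = 12 h).
k = −Δt / ln(Q₂/Q₁) = −12 / ln(57.8/112.9) = 17.9 h.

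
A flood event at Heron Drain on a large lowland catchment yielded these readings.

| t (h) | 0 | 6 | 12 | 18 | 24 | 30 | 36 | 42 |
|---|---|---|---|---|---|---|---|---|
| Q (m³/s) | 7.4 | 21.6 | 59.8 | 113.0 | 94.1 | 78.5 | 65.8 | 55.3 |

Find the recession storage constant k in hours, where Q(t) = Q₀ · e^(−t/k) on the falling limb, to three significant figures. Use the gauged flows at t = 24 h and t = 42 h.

k ≈ 33.9 h

On the falling limb, Q drops from 94.1 to 55.3 m³/s between t = 24 h and t = 42 h (Δt = 18 h).
k = −Δt / ln(Q₂/Q₁) = −18 / ln(55.3/94.1) = 33.9 h.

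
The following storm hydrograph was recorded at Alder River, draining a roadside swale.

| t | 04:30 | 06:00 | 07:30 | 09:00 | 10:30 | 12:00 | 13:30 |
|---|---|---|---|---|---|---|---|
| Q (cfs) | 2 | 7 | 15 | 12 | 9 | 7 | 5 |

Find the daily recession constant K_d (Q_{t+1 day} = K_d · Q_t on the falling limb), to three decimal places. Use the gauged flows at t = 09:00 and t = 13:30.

K_d ≈ 0.009

Between t = 09:00 and t = 13:30 the flow falls from 12 to 5 cfs over 3×1.5 h = 4.5 h.
Per-interval ratio K = (5/12)^(1/3) = 0.7469; K_d = K^(24/1.5) = 0.009.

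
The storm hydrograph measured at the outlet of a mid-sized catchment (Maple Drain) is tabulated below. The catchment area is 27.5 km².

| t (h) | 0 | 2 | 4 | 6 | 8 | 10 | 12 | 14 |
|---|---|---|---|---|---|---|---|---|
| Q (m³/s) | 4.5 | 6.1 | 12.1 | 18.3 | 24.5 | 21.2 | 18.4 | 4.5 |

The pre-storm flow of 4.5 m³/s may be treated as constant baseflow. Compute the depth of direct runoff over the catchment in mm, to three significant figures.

Direct runoff: 0.0, 1.6, 7.6, 13.8, 20.0, 16.7, 13.9, 0.0 m³/s; ΣQ_DR = 73.60 m³/s.
V = ΣQ_DR · Δt = 73.60 × 7200 s = 5.299 × 10^5 m³.
Over A = 27.5 km², depth = V / A = 19.3 mm.

d ≈ 19.3 mm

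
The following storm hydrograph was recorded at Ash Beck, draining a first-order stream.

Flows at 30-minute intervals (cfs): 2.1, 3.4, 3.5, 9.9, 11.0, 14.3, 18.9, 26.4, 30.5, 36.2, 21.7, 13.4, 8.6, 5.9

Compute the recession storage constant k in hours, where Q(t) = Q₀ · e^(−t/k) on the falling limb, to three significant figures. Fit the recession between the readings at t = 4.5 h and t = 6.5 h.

k ≈ 1.10 h

On the falling limb, Q drops from 36.2 to 5.9 cfs between t = 4.5 h and t = 6.5 h (Δt = 2 h).
k = −Δt / ln(Q₂/Q₁) = −2 / ln(5.9/36.2) = 1.10 h.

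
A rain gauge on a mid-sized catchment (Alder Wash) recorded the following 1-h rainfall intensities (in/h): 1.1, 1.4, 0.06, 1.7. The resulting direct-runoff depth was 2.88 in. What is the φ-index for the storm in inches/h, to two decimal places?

φ ≈ 0.44 in/h

Only the 3 blocks with intensity above φ contribute runoff: 1.1, 1.4, 1.7 in/h.
Σ(I−φ)·Δt = d  ⇒  (1.1+1.4+1.7 − 3φ)·1 = 2.88
φ = (4.200 − 2.88/1) / 3 = 0.44 in/h.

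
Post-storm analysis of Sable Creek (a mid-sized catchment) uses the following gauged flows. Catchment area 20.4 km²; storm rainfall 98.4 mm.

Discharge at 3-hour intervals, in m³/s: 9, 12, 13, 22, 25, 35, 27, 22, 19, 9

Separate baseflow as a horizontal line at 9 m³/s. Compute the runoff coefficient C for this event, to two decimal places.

ΣQ_DR = 103.0 m³/s; V = ΣQ_DR·Δt = 1.112 × 10^6 m³.
Runoff depth d = V / A = 54.53 mm.
C = d / P = 54.53 / 98.4 = 0.55.

C ≈ 0.55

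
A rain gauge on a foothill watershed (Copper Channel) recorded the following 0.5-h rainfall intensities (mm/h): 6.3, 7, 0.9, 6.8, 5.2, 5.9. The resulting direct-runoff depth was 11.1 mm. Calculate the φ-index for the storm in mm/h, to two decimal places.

φ ≈ 1.80 mm/h

Only the 5 blocks with intensity above φ contribute runoff: 6.3, 7, 6.8, 5.2, 5.9 mm/h.
Σ(I−φ)·Δt = d  ⇒  (6.3+7+6.8+5.2+5.9 − 5φ)·0.5 = 11.1
φ = (31.20 − 11.1/0.5) / 5 = 1.80 mm/h.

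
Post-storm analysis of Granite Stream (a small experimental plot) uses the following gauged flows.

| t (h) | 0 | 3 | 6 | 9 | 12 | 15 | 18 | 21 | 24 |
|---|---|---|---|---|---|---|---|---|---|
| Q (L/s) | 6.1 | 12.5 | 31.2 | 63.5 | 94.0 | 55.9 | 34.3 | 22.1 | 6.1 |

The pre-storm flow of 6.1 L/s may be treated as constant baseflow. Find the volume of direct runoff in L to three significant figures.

V ≈ 2.92 × 10^6 L

Direct-runoff ordinates (Q − Q_b): 0.0, 6.4, 25.1, 57.4, 87.9, 49.8, 28.2, 16.0, 0.0 L/s.
ΣQ_DR = 270.8 L/s.
With Δt = 3 h = 10800 s, V = ΣQ_DR · Δt = 270.8 × 10800 = 2.92 × 10^6 L.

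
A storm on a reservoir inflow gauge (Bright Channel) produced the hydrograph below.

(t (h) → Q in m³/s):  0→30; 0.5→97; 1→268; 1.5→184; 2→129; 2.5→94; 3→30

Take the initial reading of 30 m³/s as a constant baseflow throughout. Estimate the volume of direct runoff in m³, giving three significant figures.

V ≈ 1.12 × 10^6 m³

Direct-runoff ordinates (Q − Q_b): 0.0, 67.0, 238.0, 154.0, 99.0, 64.0, 0.0 m³/s.
ΣQ_DR = 622.0 m³/s.
With Δt = 0.5 h = 1800 s, V = ΣQ_DR · Δt = 622.0 × 1800 = 1.12 × 10^6 m³.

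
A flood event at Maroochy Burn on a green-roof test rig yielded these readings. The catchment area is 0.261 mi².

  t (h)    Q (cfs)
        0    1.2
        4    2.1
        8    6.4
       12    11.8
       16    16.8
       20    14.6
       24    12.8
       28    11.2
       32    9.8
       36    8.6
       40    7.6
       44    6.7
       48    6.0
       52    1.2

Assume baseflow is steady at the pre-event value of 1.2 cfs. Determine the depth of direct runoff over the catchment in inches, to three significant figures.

Direct runoff: 0.0, 0.9, 5.2, 10.6, 15.6, 13.4, 11.6, 10.0, 8.6, 7.4, 6.4, 5.5, 4.8, 0.0 cfs; ΣQ_DR = 100.0 cfs.
V = ΣQ_DR · Δt = 100.0 × 14400 s = 1.440 × 10^6 ft³.
Over A = 0.261 mi², depth = V / A = 2.37 in.

d ≈ 2.37 in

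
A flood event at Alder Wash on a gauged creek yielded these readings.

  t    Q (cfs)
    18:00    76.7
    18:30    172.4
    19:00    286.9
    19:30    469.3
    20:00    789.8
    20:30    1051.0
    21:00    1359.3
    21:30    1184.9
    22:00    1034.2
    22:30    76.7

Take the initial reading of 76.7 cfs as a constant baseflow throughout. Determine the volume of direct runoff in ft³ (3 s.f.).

V ≈ 1.03 × 10^7 ft³

Direct-runoff ordinates (Q − Q_b): 0.0, 95.7, 210.2, 392.6, 713.1, 974.3, 1282.6, 1108.2, 957.5, 0.0 cfs.
ΣQ_DR = 5734 cfs.
With Δt = 0.5 h = 1800 s, V = ΣQ_DR · Δt = 5734 × 1800 = 1.03 × 10^7 ft³.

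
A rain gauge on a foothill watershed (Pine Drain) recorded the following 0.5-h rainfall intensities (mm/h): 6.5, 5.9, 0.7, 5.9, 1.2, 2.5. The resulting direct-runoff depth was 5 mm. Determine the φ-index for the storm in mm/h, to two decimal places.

Only the 3 blocks with intensity above φ contribute runoff: 6.5, 5.9, 5.9 mm/h.
Σ(I−φ)·Δt = d  ⇒  (6.5+5.9+5.9 − 3φ)·0.5 = 5
φ = (18.30 − 5/0.5) / 3 = 2.77 mm/h.

φ ≈ 2.77 mm/h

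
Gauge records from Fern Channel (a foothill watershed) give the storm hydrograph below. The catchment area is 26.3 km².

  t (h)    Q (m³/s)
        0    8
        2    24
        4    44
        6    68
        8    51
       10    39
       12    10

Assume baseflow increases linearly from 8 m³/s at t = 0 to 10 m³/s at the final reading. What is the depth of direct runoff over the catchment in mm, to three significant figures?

Direct runoff: 0.00, 15.67, 35.33, 59.00, 41.67, 29.33, 0.00 m³/s; ΣQ_DR = 181.0 m³/s.
V = ΣQ_DR · Δt = 181.0 × 7200 s = 1.303 × 10^6 m³.
Over A = 26.3 km², depth = V / A = 49.6 mm.

d ≈ 49.6 mm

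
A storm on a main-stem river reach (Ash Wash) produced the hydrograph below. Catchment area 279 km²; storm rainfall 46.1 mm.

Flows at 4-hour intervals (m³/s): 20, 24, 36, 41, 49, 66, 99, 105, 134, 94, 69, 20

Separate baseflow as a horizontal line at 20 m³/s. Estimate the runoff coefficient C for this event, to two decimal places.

C ≈ 0.58

ΣQ_DR = 517.0 m³/s; V = ΣQ_DR·Δt = 7.445 × 10^6 m³.
Runoff depth d = V / A = 26.68 mm.
C = d / P = 26.68 / 46.1 = 0.58.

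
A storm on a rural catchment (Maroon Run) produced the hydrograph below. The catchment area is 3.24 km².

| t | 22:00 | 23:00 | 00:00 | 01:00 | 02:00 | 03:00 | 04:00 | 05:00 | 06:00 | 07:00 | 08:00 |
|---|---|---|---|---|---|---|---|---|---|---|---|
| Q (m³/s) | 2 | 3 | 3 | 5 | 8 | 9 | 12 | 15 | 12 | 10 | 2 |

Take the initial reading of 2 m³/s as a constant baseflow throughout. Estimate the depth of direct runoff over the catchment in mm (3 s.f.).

Direct runoff: 0.0, 1.0, 1.0, 3.0, 6.0, 7.0, 10.0, 13.0, 10.0, 8.0, 0.0 m³/s; ΣQ_DR = 59.00 m³/s.
V = ΣQ_DR · Δt = 59.00 × 3600 s = 2.124 × 10^5 m³.
Over A = 3.24 km², depth = V / A = 65.6 mm.

d ≈ 65.6 mm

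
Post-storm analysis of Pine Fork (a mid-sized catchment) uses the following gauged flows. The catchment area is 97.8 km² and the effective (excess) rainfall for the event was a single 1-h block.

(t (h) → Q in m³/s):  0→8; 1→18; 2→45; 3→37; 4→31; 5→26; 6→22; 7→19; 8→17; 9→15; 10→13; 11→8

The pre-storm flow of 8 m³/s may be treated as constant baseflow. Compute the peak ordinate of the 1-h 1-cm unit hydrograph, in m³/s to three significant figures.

U_p ≈ 61.7 m³/s

Direct runoff: 0.0, 10.0, 37.0, 29.0, 23.0, 18.0, 14.0, 11.0, 9.0, 7.0, 5.0, 0.0 m³/s; ΣQ_DR = 163.0 m³/s, peak = 37.0 m³/s.
Runoff depth d = ΣQ_DR·Δt / A = 163.0 × 3600 / (97.8 km²) = 6.000 mm.
The 1-cm UH is the DRH scaled by (10 mm)/d, so U_p = 37.0 × 10/6.000 = 61.7 m³/s.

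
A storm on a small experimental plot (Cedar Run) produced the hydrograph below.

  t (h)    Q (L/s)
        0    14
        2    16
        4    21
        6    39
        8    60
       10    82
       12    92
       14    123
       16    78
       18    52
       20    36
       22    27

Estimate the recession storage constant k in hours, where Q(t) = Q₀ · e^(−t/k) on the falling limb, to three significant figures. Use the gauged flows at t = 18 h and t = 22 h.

k ≈ 6.10 h

On the falling limb, Q drops from 52 to 27 L/s between t = 18 h and t = 22 h (Δt = 4 h).
k = −Δt / ln(Q₂/Q₁) = −4 / ln(27/52) = 6.10 h.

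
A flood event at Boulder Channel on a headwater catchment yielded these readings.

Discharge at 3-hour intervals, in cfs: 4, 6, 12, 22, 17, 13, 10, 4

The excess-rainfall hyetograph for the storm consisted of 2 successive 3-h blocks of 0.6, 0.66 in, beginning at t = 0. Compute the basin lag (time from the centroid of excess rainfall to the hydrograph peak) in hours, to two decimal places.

t_L ≈ 5.93 h

Centroid of excess rainfall: t_c = Σ P_i·t̄_i / ΣP_i = 3.0714 h (block centres at 1.5, 4.5 h).
Hydrograph peak occurs at t = 9 h, so basin lag t_L = 9 − 3.0714 = 5.93 h.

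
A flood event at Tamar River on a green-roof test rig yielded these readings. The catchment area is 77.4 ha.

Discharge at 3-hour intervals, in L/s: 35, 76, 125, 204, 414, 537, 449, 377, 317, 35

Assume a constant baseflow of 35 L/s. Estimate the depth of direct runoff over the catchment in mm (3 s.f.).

d ≈ 31.0 mm

Direct runoff: 0.0, 41.0, 90.0, 169.0, 379.0, 502.0, 414.0, 342.0, 282.0, 0.0 L/s; ΣQ_DR = 2219 L/s.
V = ΣQ_DR · Δt = 2219 × 10800 s = 2.397 × 10^7 L.
Over A = 77.4 ha, depth = V / A = 31.0 mm.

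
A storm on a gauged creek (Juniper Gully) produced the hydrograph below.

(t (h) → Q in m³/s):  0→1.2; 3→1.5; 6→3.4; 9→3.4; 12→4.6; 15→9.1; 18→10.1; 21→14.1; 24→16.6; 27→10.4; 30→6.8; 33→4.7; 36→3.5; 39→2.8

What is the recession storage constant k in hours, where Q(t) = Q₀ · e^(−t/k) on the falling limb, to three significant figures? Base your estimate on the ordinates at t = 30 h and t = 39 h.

On the falling limb, Q drops from 6.8 to 2.8 m³/s between t = 30 h and t = 39 h (Δt = 9 h).
k = −Δt / ln(Q₂/Q₁) = −9 / ln(2.8/6.8) = 10.1 h.

k ≈ 10.1 h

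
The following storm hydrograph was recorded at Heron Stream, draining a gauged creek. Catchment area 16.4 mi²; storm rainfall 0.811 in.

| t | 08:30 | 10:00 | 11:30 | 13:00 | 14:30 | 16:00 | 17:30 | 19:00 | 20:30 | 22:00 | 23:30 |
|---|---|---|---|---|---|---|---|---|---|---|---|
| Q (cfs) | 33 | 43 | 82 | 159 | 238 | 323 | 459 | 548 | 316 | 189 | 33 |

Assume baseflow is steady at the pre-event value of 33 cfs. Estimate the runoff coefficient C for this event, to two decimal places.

C ≈ 0.36

ΣQ_DR = 2060 cfs; V = ΣQ_DR·Δt = 1.112 × 10^7 ft³.
Runoff depth d = V / A = 0.2920 in.
C = d / P = 0.2920 / 0.811 = 0.36.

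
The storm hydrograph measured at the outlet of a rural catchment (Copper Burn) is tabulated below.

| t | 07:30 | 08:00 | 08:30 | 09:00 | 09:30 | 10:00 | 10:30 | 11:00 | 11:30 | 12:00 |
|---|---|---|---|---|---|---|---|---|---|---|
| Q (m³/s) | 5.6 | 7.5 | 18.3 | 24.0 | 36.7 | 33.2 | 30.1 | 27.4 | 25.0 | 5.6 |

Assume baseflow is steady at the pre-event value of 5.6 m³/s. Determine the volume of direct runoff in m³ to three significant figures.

V ≈ 2.83 × 10^5 m³

Direct-runoff ordinates (Q − Q_b): 0.0, 1.9, 12.7, 18.4, 31.1, 27.6, 24.5, 21.8, 19.4, 0.0 m³/s.
ΣQ_DR = 157.4 m³/s.
With Δt = 0.5 h = 1800 s, V = ΣQ_DR · Δt = 157.4 × 1800 = 2.83 × 10^5 m³.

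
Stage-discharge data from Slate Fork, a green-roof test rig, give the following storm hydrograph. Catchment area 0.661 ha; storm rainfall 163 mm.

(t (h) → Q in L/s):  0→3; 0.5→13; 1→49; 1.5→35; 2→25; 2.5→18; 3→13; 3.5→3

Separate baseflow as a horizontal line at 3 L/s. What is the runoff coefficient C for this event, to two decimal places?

C ≈ 0.23

ΣQ_DR = 135.0 L/s; V = ΣQ_DR·Δt = 2.430 × 10^5 L.
Runoff depth d = V / A = 36.76 mm.
C = d / P = 36.76 / 163 = 0.23.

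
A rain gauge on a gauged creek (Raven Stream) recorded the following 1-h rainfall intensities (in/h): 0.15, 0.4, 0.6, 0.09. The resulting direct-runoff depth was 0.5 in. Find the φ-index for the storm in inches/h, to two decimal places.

φ ≈ 0.25 in/h

Only the 2 blocks with intensity above φ contribute runoff: 0.4, 0.6 in/h.
Σ(I−φ)·Δt = d  ⇒  (0.4+0.6 − 2φ)·1 = 0.5
φ = (1.000 − 0.5/1) / 2 = 0.25 in/h.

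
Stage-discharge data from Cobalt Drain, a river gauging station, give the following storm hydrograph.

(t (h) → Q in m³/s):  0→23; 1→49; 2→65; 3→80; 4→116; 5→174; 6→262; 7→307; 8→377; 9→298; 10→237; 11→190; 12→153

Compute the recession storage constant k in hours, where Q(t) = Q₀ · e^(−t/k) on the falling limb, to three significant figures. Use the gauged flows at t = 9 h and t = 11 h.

k ≈ 4.44 h

On the falling limb, Q drops from 298 to 190 m³/s between t = 9 h and t = 11 h (Δt = 2 h).
k = −Δt / ln(Q₂/Q₁) = −2 / ln(190/298) = 4.44 h.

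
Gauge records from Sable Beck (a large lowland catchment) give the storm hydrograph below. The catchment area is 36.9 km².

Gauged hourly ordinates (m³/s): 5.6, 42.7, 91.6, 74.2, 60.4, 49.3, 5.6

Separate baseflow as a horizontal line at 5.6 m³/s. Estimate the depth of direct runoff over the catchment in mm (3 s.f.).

Direct runoff: 0.0, 37.1, 86.0, 68.6, 54.8, 43.7, 0.0 m³/s; ΣQ_DR = 290.2 m³/s.
V = ΣQ_DR · Δt = 290.2 × 3600 s = 1.045 × 10^6 m³.
Over A = 36.9 km², depth = V / A = 28.3 mm.

d ≈ 28.3 mm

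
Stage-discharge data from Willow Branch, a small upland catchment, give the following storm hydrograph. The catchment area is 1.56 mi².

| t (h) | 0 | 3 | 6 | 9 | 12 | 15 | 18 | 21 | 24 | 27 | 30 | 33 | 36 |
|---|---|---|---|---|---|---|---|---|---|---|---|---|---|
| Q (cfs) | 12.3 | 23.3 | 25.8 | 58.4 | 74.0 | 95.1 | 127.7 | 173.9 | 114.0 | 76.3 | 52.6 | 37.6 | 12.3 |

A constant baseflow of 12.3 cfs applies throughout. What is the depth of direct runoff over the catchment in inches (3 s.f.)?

d ≈ 2.16 in

Direct runoff: 0.0, 11.0, 13.5, 46.1, 61.7, 82.8, 115.4, 161.6, 101.7, 64.0, 40.3, 25.3, 0.0 cfs; ΣQ_DR = 723.4 cfs.
V = ΣQ_DR · Δt = 723.4 × 10800 s = 7.813 × 10^6 ft³.
Over A = 1.56 mi², depth = V / A = 2.16 in.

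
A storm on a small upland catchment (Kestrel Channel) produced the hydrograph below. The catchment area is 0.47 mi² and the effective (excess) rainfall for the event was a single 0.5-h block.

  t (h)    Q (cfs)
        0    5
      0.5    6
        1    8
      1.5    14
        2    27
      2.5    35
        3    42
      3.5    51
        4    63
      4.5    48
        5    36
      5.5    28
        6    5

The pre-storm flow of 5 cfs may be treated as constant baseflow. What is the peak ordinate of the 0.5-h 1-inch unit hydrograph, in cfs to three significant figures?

U_p ≈ 116 cfs

Direct runoff: 0.0, 1.0, 3.0, 9.0, 22.0, 30.0, 37.0, 46.0, 58.0, 43.0, 31.0, 23.0, 0.0 cfs; ΣQ_DR = 303.0 cfs, peak = 58.0 cfs.
Runoff depth d = ΣQ_DR·Δt / A = 303.0 × 1800 / (0.47 mi²) = 0.4995 in.
The 1-inch UH is the DRH scaled by (1 in)/d, so U_p = 58.0 × 1/0.4995 = 116 cfs.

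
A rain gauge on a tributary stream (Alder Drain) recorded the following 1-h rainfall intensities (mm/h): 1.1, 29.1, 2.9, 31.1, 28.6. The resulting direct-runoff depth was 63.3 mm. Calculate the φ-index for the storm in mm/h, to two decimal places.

φ ≈ 8.50 mm/h

Only the 3 blocks with intensity above φ contribute runoff: 29.1, 31.1, 28.6 mm/h.
Σ(I−φ)·Δt = d  ⇒  (29.1+31.1+28.6 − 3φ)·1 = 63.3
φ = (88.80 − 63.3/1) / 3 = 8.50 mm/h.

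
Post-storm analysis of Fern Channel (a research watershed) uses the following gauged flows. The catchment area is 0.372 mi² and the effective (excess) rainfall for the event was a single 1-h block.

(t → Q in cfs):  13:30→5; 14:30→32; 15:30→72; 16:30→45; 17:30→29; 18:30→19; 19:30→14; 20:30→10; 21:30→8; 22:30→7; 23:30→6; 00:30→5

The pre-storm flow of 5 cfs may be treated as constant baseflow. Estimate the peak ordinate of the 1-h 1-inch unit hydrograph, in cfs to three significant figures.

Direct runoff: 0.0, 27.0, 67.0, 40.0, 24.0, 14.0, 9.0, 5.0, 3.0, 2.0, 1.0, 0.0 cfs; ΣQ_DR = 192.0 cfs, peak = 67.0 cfs.
Runoff depth d = ΣQ_DR·Δt / A = 192.0 × 3600 / (0.372 mi²) = 0.7998 in.
The 1-inch UH is the DRH scaled by (1 in)/d, so U_p = 67.0 × 1/0.7998 = 83.8 cfs.

U_p ≈ 83.8 cfs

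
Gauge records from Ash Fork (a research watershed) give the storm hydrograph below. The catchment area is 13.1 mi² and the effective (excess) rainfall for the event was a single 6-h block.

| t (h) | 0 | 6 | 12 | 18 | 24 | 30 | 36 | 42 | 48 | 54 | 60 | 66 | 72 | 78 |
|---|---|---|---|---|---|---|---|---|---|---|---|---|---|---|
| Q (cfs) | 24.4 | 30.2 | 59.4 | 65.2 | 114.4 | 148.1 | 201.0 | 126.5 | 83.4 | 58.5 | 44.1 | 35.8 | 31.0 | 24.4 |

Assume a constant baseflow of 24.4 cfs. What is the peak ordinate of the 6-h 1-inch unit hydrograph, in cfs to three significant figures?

U_p ≈ 353 cfs

Direct runoff: 0.0, 5.8, 35.0, 40.8, 90.0, 123.7, 176.6, 102.1, 59.0, 34.1, 19.7, 11.4, 6.6, 0.0 cfs; ΣQ_DR = 704.8 cfs, peak = 176.6 cfs.
Runoff depth d = ΣQ_DR·Δt / A = 704.8 × 21600 / (13.1 mi²) = 0.5002 in.
The 1-inch UH is the DRH scaled by (1 in)/d, so U_p = 176.6 × 1/0.5002 = 353 cfs.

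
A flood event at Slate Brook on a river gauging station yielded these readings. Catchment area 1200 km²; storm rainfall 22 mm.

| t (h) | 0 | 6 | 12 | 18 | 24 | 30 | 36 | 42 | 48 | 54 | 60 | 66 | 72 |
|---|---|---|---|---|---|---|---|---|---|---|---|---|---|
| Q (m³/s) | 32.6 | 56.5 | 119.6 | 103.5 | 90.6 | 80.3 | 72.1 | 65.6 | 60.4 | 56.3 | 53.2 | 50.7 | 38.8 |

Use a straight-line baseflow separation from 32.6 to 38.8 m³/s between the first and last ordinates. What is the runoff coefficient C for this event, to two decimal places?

ΣQ_DR = 416.1 m³/s; V = ΣQ_DR·Δt = 8.988 × 10^6 m³.
Runoff depth d = V / A = 7.490 mm.
C = d / P = 7.490 / 22 = 0.34.

C ≈ 0.34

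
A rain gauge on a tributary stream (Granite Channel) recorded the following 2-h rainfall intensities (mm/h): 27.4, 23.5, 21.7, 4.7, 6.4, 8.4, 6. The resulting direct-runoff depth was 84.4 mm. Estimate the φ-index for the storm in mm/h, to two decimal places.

φ ≈ 10.13 mm/h

Only the 3 blocks with intensity above φ contribute runoff: 27.4, 23.5, 21.7 mm/h.
Σ(I−φ)·Δt = d  ⇒  (27.4+23.5+21.7 − 3φ)·2 = 84.4
φ = (72.60 − 84.4/2) / 3 = 10.13 mm/h.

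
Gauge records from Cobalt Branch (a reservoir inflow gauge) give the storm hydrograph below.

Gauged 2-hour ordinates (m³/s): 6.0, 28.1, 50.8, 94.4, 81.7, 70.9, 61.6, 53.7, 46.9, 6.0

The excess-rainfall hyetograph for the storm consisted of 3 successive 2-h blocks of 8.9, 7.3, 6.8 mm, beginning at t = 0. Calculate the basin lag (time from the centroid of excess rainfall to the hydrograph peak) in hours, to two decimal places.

t_L ≈ 3.18 h

Centroid of excess rainfall: t_c = Σ P_i·t̄_i / ΣP_i = 2.8174 h (block centres at 1, 3, 5 h).
Hydrograph peak occurs at t = 6 h, so basin lag t_L = 6 − 2.8174 = 3.18 h.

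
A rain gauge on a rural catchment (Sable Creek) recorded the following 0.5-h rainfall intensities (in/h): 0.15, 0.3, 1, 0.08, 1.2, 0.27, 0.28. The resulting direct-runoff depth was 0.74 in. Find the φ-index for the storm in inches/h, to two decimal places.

φ ≈ 0.36 in/h

Only the 2 blocks with intensity above φ contribute runoff: 1, 1.2 in/h.
Σ(I−φ)·Δt = d  ⇒  (1+1.2 − 2φ)·0.5 = 0.74
φ = (2.200 − 0.74/0.5) / 2 = 0.36 in/h.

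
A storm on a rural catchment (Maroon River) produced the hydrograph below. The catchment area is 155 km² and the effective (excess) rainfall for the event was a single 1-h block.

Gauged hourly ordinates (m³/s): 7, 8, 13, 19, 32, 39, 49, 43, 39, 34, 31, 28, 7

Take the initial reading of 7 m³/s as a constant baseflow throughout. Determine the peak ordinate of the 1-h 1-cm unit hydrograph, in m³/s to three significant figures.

U_p ≈ 70.1 m³/s

Direct runoff: 0.0, 1.0, 6.0, 12.0, 25.0, 32.0, 42.0, 36.0, 32.0, 27.0, 24.0, 21.0, 0.0 m³/s; ΣQ_DR = 258.0 m³/s, peak = 42.0 m³/s.
Runoff depth d = ΣQ_DR·Δt / A = 258.0 × 3600 / (155 km²) = 5.992 mm.
The 1-cm UH is the DRH scaled by (10 mm)/d, so U_p = 42.0 × 10/5.992 = 70.1 m³/s.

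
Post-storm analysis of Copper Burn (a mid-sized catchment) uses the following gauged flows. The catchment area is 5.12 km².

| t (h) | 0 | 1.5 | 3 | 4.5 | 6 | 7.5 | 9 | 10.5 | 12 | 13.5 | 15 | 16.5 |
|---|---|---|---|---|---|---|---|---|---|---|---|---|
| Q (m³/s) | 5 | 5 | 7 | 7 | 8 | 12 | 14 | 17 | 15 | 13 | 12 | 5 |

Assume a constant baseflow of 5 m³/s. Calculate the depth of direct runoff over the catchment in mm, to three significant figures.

Direct runoff: 0.0, 0.0, 2.0, 2.0, 3.0, 7.0, 9.0, 12.0, 10.0, 8.0, 7.0, 0.0 m³/s; ΣQ_DR = 60.00 m³/s.
V = ΣQ_DR · Δt = 60.00 × 5400 s = 3.240 × 10^5 m³.
Over A = 5.12 km², depth = V / A = 63.3 mm.

d ≈ 63.3 mm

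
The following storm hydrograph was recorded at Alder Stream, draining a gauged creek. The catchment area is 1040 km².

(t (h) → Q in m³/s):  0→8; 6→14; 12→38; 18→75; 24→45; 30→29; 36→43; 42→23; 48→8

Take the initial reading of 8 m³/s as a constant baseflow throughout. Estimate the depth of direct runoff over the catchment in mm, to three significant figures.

Direct runoff: 0.0, 6.0, 30.0, 67.0, 37.0, 21.0, 35.0, 15.0, 0.0 m³/s; ΣQ_DR = 211.0 m³/s.
V = ΣQ_DR · Δt = 211.0 × 21600 s = 4.558 × 10^6 m³.
Over A = 1040 km², depth = V / A = 4.38 mm.

d ≈ 4.38 mm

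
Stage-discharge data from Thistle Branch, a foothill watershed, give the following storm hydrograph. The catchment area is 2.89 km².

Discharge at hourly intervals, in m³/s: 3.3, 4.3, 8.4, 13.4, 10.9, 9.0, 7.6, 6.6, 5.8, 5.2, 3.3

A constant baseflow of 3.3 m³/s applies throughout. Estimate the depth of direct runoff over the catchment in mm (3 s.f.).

d ≈ 51.7 mm

Direct runoff: 0.0, 1.0, 5.1, 10.1, 7.6, 5.7, 4.3, 3.3, 2.5, 1.9, 0.0 m³/s; ΣQ_DR = 41.50 m³/s.
V = ΣQ_DR · Δt = 41.50 × 3600 s = 1.494 × 10^5 m³.
Over A = 2.89 km², depth = V / A = 51.7 mm.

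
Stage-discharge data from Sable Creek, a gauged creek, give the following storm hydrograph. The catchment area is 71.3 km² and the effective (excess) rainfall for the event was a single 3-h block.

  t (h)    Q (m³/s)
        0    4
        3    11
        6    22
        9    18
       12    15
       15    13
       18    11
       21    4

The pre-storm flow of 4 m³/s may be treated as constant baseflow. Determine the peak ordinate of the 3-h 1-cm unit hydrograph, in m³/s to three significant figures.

U_p ≈ 18.0 m³/s

Direct runoff: 0.0, 7.0, 18.0, 14.0, 11.0, 9.0, 7.0, 0.0 m³/s; ΣQ_DR = 66.00 m³/s, peak = 18.0 m³/s.
Runoff depth d = ΣQ_DR·Δt / A = 66.00 × 10800 / (71.3 km²) = 9.997 mm.
The 1-cm UH is the DRH scaled by (10 mm)/d, so U_p = 18.0 × 10/9.997 = 18.0 m³/s.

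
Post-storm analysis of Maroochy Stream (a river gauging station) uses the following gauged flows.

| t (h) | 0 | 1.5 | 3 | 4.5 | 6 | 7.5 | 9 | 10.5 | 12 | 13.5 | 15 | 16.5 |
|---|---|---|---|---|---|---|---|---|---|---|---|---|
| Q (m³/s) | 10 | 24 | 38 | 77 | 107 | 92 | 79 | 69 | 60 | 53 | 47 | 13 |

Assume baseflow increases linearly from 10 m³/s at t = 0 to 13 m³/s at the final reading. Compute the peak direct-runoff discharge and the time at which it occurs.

Q_p = 95.91 m³/s at t = 6 h

Subtracting baseflow gives direct-runoff ordinates: 0.00, 13.73, 27.45, 66.18, 95.91, 80.64, 67.36, 57.09, 47.82, 40.55, 34.27, 0.00 m³/s.
The maximum is 95.91 m³/s, occurring at the reading for t = 6 h.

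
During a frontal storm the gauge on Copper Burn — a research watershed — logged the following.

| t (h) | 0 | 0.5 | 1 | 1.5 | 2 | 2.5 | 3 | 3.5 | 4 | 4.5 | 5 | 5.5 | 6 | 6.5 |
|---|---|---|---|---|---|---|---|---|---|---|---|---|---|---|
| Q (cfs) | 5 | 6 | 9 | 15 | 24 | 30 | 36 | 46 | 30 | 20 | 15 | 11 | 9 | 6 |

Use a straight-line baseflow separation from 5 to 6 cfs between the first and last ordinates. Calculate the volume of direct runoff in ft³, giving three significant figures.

V ≈ 3.33 × 10^5 ft³

Direct-runoff ordinates (Q − Q_b): 0.00, 0.92, 3.85, 9.77, 18.69, 24.62, 30.54, 40.46, 24.38, 14.31, 9.23, 5.15, 3.08, 0.00 cfs.
ΣQ_DR = 185.0 cfs.
With Δt = 0.5 h = 1800 s, V = ΣQ_DR · Δt = 185.0 × 1800 = 3.33 × 10^5 ft³.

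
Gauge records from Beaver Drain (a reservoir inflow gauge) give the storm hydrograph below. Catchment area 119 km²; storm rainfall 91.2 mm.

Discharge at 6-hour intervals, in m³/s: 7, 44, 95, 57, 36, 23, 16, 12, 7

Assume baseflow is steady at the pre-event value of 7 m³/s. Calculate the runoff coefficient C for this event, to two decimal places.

ΣQ_DR = 234.0 m³/s; V = ΣQ_DR·Δt = 5.054 × 10^6 m³.
Runoff depth d = V / A = 42.47 mm.
C = d / P = 42.47 / 91.2 = 0.47.

C ≈ 0.47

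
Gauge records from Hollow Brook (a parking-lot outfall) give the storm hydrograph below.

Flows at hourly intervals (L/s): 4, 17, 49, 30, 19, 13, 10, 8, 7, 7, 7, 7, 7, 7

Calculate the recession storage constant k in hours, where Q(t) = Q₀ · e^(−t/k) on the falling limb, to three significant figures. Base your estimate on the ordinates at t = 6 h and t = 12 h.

k ≈ 16.8 h

On the falling limb, Q drops from 10 to 7 L/s between t = 6 h and t = 12 h (Δt = 6 h).
k = −Δt / ln(Q₂/Q₁) = −6 / ln(7/10) = 16.8 h.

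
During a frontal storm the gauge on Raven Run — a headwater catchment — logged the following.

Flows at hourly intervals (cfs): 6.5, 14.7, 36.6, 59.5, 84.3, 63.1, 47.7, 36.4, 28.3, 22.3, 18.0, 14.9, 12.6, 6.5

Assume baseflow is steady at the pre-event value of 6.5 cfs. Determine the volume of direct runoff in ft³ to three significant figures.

Direct-runoff ordinates (Q − Q_b): 0.0, 8.2, 30.1, 53.0, 77.8, 56.6, 41.2, 29.9, 21.8, 15.8, 11.5, 8.4, 6.1, 0.0 cfs.
ΣQ_DR = 360.4 cfs.
With Δt = 1 h = 3600 s, V = ΣQ_DR · Δt = 360.4 × 3600 = 1.30 × 10^6 ft³.

V ≈ 1.30 × 10^6 ft³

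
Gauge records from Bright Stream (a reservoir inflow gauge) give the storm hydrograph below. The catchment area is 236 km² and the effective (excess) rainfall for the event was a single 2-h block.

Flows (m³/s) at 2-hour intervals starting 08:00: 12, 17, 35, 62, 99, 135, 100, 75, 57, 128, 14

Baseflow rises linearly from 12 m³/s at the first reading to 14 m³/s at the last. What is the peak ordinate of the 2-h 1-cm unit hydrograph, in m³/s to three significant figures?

Direct runoff: 0.00, 4.80, 22.60, 49.40, 86.20, 122.00, 86.80, 61.60, 43.40, 114.20, 0.00 m³/s; ΣQ_DR = 591.0 m³/s, peak = 122.00 m³/s.
Runoff depth d = ΣQ_DR·Δt / A = 591.0 × 7200 / (236 km²) = 18.03 mm.
The 1-cm UH is the DRH scaled by (10 mm)/d, so U_p = 122.00 × 10/18.03 = 67.7 m³/s.

U_p ≈ 67.7 m³/s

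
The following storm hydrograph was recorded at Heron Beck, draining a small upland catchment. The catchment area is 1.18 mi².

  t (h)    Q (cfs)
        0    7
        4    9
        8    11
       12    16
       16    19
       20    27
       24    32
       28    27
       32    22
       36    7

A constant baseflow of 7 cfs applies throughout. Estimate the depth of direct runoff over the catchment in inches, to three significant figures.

d ≈ 0.562 in

Direct runoff: 0.0, 2.0, 4.0, 9.0, 12.0, 20.0, 25.0, 20.0, 15.0, 0.0 cfs; ΣQ_DR = 107.0 cfs.
V = ΣQ_DR · Δt = 107.0 × 14400 s = 1.541 × 10^6 ft³.
Over A = 1.18 mi², depth = V / A = 0.562 in.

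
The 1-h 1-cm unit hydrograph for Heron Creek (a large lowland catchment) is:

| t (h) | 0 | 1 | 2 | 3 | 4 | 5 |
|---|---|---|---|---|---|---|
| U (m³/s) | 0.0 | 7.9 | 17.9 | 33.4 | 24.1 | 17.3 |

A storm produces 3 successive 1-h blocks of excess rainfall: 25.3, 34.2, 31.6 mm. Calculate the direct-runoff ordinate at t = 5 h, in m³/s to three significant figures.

Q ≈ 232 m³/s

By discrete convolution, Q_j = Σ (P_i / 10 mm) · U_{j−i}.
At t = 5 h (j=5): Q = (25.3/10)·17.3 + (34.2/10)·24.1 + (31.6/10)·33.4 = 232 m³/s.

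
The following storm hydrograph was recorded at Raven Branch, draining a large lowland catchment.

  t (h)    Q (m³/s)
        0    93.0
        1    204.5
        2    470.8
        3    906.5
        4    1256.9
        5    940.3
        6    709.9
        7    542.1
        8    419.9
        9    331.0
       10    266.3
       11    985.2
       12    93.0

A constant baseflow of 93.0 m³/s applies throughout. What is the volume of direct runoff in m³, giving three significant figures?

V ≈ 2.16 × 10^7 m³

Direct-runoff ordinates (Q − Q_b): 0.0, 111.5, 377.8, 813.5, 1163.9, 847.3, 616.9, 449.1, 326.9, 238.0, 173.3, 892.2, 0.0 m³/s.
ΣQ_DR = 6010 m³/s.
With Δt = 1 h = 3600 s, V = ΣQ_DR · Δt = 6010 × 3600 = 2.16 × 10^7 m³.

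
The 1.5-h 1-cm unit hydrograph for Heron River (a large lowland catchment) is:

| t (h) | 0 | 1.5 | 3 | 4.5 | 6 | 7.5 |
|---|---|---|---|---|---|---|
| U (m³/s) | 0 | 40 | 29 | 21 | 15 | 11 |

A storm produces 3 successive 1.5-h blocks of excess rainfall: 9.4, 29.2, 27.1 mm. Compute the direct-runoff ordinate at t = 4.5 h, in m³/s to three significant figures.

Q ≈ 213 m³/s

By discrete convolution, Q_j = Σ (P_i / 10 mm) · U_{j−i}.
At t = 4.5 h (j=3): Q = (9.4/10)·21 + (29.2/10)·29 + (27.1/10)·40 = 213 m³/s.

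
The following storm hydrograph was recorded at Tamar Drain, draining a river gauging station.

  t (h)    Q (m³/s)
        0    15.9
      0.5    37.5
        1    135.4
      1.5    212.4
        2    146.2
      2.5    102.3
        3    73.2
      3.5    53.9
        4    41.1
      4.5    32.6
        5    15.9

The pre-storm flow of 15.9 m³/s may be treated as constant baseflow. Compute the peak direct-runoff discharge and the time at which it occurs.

Subtracting baseflow gives direct-runoff ordinates: 0.0, 21.6, 119.5, 196.5, 130.3, 86.4, 57.3, 38.0, 25.2, 16.7, 0.0 m³/s.
The maximum is 196.5 m³/s, occurring at the reading for t = 1.5 h.

Q_p = 196.5 m³/s at t = 1.5 h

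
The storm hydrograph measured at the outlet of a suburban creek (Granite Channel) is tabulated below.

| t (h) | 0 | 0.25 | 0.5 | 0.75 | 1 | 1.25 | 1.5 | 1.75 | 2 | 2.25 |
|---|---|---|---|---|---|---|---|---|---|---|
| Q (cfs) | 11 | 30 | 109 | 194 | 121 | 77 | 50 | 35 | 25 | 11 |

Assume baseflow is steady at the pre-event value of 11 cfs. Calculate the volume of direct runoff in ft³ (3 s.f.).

V ≈ 4.98 × 10^5 ft³

Direct-runoff ordinates (Q − Q_b): 0.0, 19.0, 98.0, 183.0, 110.0, 66.0, 39.0, 24.0, 14.0, 0.0 cfs.
ΣQ_DR = 553.0 cfs.
With Δt = 0.25 h = 900 s, V = ΣQ_DR · Δt = 553.0 × 900 = 4.98 × 10^5 ft³.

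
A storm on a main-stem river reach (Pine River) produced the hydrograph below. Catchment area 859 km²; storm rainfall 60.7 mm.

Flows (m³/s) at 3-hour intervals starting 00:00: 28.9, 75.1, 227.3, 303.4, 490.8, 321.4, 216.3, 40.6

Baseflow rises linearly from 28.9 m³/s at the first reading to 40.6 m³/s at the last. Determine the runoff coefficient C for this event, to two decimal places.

ΣQ_DR = 1426 m³/s; V = ΣQ_DR·Δt = 1.540 × 10^7 m³.
Runoff depth d = V / A = 17.93 mm.
C = d / P = 17.93 / 60.7 = 0.30.

C ≈ 0.30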